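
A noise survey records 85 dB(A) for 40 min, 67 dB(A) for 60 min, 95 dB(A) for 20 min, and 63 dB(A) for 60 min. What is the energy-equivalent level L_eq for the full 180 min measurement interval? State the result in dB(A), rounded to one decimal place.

86.3 dB(A)

L_eq = 10·log₁₀[(1/T)·Σ tᵢ·10^(Lᵢ/10)] with T = 180 min.
Σ tᵢ·10^(Lᵢ/10) = 40·10^(85/10) + 60·10^(67/10) + 20·10^(95/10) + 60·10^(63/10) = 7.632e+10.
L_eq = 10·log₁₀(7.632e+10/180) = 86.27 dB(A).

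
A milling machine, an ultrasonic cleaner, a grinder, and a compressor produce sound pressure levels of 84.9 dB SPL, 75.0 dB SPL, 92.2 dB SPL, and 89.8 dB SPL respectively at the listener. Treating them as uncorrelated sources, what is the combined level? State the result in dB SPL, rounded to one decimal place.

For uncorrelated sources the intensities add, so convert each level to linear form, sum, and take 10·log₁₀ of the total.
Σ 10^(L/10) = 10^(84.9/10) + 10^(75.0/10) + 10^(92.2/10) + 10^(89.8/10) = 2.955e+09.
L_total = 10·log₁₀(2.955e+09) = 94.71 dB SPL.

94.7 dB SPL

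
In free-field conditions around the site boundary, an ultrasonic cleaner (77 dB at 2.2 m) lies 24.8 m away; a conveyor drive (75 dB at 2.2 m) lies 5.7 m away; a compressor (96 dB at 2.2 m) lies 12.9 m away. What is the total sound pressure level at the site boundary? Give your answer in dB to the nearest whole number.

81 dB

Propagate each source to the receiver with L = L_ref − 20·log₁₀(r/r_ref), then add intensities.
ultrasonic cleaner: 77 − 20·log₁₀(24.8/2.2) = 77 − 21.04 = 55.96 dB.
conveyor drive: 75 − 20·log₁₀(5.7/2.2) = 75 − 8.27 = 66.73 dB.
compressor: 96 − 20·log₁₀(12.9/2.2) = 96 − 15.36 = 80.64 dB.
Σ 10^(L/10) = 1.209e+08 → L_total = 10·log₁₀(1.209e+08) = 80.82 dB.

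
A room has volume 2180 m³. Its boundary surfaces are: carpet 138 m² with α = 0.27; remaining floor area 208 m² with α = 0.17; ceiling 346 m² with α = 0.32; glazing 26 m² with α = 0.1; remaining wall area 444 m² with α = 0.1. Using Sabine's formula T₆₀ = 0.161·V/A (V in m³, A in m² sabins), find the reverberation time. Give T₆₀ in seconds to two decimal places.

1.52 s

Summing Sᵢαᵢ: 138·0.27 + 208·0.17 + 346·0.32 + 26·0.1 + 444·0.1 = 230.34 m².
T₆₀ = 0.161·V/A = 0.161·2180/230.34 = 1.524 s.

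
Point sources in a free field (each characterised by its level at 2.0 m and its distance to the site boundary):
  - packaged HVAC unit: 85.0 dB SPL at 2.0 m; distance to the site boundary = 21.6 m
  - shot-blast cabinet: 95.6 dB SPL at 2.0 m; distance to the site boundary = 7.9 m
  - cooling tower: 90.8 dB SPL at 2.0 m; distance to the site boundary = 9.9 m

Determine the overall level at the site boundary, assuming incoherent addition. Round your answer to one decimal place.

Apply inverse-square spreading to bring every level to the receiver, then sum 10^(L/10).
packaged HVAC unit: 85.0 − 20·log₁₀(21.6/2.0) = 85.0 − 20.67 = 64.33 dB SPL.
shot-blast cabinet: 95.6 − 20·log₁₀(7.9/2.0) = 95.6 − 11.93 = 83.67 dB SPL.
cooling tower: 90.8 − 20·log₁₀(9.9/2.0) = 90.8 − 13.89 = 76.91 dB SPL.
Σ 10^(L/10) = 2.845e+08 → L_total = 10·log₁₀(2.845e+08) = 84.54 dB SPL.

84.5 dB SPL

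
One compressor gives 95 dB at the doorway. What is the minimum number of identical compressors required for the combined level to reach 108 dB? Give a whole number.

20

N identical sources give L₁ + 10·log₁₀ N, so require 10·log₁₀ N ≥ 108 − 95 = 13.0 dB.
N ≥ 10^(13.0/10) = 19.953, so N = 20.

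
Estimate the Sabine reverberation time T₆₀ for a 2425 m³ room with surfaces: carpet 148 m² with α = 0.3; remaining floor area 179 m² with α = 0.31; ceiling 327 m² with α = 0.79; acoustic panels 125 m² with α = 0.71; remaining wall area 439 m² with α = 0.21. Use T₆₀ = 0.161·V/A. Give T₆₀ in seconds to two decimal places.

Total absorption A = 148·0.3 + 179·0.31 + 327·0.79 + 125·0.71 + 439·0.21 = 539.16 m² sabins.
T₆₀ = 0.161·V/A = 0.161·2425/539.16 = 0.724 s.

0.72 s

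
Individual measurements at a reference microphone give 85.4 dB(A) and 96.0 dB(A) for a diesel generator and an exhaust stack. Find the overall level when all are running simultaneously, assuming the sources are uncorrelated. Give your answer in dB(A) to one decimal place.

For uncorrelated sources the intensities add, so convert each level to linear form, sum, and take 10·log₁₀ of the total.
Σ 10^(L/10) = 10^(85.4/10) + 10^(96.0/10) = 4.328e+09.
L_total = 10·log₁₀(4.328e+09) = 96.36 dB(A).

96.4 dB(A)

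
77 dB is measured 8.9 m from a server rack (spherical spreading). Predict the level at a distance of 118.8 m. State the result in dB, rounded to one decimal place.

54.5 dB

For a point source, L₂ = L₁ − 20·log₁₀(r₂/r₁).
L₂ = 77 − 20·log₁₀(118.8/8.9) = 77 − 22.509 = 54.49 dB.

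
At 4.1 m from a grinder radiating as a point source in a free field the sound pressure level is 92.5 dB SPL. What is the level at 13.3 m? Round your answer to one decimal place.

Spherical spreading from a point source gives a 20·log₁₀(r₂/r₁) drop.
L₂ = 92.5 − 20·log₁₀(13.3/4.1) = 92.5 − 10.221 = 82.28 dB SPL.

82.3 dB SPL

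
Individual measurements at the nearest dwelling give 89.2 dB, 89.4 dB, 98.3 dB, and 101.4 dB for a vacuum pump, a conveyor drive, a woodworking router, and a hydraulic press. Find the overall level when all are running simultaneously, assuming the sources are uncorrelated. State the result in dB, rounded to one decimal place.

For uncorrelated sources the intensities add, so convert each level to linear form, sum, and take 10·log₁₀ of the total.
Σ 10^(L/10) = 10^(89.2/10) + 10^(89.4/10) + 10^(98.3/10) + 10^(101.4/10) = 2.227e+10.
L_total = 10·log₁₀(2.227e+10) = 103.48 dB.

103.5 dB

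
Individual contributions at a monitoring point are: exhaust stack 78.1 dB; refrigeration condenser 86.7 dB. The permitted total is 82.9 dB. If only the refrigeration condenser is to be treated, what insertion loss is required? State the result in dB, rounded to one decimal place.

Fixed contribution from the other source: Σ 10^(L/10) = 10^(78.1/10) = 6.457e+07 (78.10 dB).
The limit corresponds to 10^(82.9/10) = 1.950e+08; subtracting the fixed part leaves 1.304e+08 for the refrigeration condenser, i.e. 81.15 dB.
So the refrigeration condenser must be reduced from 86.7 to 81.15 dB: IL = 5.55 dB.

5.5 dB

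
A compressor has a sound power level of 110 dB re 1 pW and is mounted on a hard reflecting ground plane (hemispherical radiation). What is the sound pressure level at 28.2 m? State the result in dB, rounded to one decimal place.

73.0 dB

L_p = L_w − 10·log₁₀(2π·r²) with r = 28.2 m.
2π·r² = 4997 m², 10·log₁₀ of that is 36.987 dB.
L_p = 110 − 36.987 = 73.01 dB.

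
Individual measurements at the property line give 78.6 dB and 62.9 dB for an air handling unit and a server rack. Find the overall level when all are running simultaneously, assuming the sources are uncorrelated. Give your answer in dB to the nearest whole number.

For uncorrelated sources the intensities add, so convert each level to linear form, sum, and take 10·log₁₀ of the total.
Σ 10^(L/10) = 10^(78.6/10) + 10^(62.9/10) = 7.439e+07.
L_total = 10·log₁₀(7.439e+07) = 78.72 dB.

79 dB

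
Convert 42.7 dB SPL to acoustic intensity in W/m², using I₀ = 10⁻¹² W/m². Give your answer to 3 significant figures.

I = I₀·10^(L/10) = 10⁻¹² × 10^(42.7/10) = 10^(-7.730).

1.86e-08 W/m²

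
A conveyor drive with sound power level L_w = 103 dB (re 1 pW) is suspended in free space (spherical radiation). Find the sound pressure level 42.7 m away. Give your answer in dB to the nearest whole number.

59 dB

Free-field spherical radiation: L_p = L_w − 10·log₁₀(4π·r²), r = 42.7 m.
4π·r² = 2.291e+04 m², 10·log₁₀ of that is 43.601 dB.
L_p = 103 − 43.601 = 59.40 dB.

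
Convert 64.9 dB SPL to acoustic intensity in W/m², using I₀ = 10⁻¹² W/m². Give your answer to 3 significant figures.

L = 10·log₁₀(I/I₀) ⇒ I = I₀·10^(L/10) = 10⁻¹² × 10^6.49.

3.09e-06 W/m²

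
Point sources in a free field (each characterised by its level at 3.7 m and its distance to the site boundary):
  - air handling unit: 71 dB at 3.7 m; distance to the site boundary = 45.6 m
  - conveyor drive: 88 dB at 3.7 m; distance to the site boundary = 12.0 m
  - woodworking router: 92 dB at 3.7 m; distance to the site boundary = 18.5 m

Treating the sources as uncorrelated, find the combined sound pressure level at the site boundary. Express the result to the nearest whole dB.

81 dB

First find each source's level at the receiver (point-source: −20·log₁₀(r/r_ref)), then combine on an intensity basis.
air handling unit: 71 − 20·log₁₀(45.6/3.7) = 71 − 21.82 = 49.18 dB.
conveyor drive: 88 − 20·log₁₀(12.0/3.7) = 88 − 10.22 = 77.78 dB.
woodworking router: 92 − 20·log₁₀(18.5/3.7) = 92 − 13.98 = 78.02 dB.
Σ 10^(L/10) = 1.235e+08 → L_total = 10·log₁₀(1.235e+08) = 80.92 dB.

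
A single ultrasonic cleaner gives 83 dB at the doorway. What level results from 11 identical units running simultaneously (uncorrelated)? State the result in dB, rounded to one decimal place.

L_total = L₁ + 10·log₁₀ N for N identical incoherent sources.
L_total = 83 + 10·log₁₀(11) = 83 + 10.414 = 93.41 dB.

93.4 dB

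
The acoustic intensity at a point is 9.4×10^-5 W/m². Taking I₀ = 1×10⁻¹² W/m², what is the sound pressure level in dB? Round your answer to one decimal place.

I/I₀ = 9.4×10^-5/10⁻¹² = 9.4×10^7, and L = 10·log₁₀(I/I₀).
L = 10·(0.9731 + 7) = 79.73 dB.

79.7 dB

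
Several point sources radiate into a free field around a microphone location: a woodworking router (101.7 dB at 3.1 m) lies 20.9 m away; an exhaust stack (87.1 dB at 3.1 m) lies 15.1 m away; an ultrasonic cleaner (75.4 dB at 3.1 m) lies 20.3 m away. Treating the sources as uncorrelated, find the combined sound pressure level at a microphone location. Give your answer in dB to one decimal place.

First find each source's level at the receiver (point-source: −20·log₁₀(r/r_ref)), then combine on an intensity basis.
woodworking router: 101.7 − 20·log₁₀(20.9/3.1) = 101.7 − 16.58 = 85.12 dB.
exhaust stack: 87.1 − 20·log₁₀(15.1/3.1) = 87.1 − 13.75 = 73.35 dB.
ultrasonic cleaner: 75.4 − 20·log₁₀(20.3/3.1) = 75.4 − 16.32 = 59.08 dB.
Σ 10^(L/10) = 3.478e+08 → L_total = 10·log₁₀(3.478e+08) = 85.41 dB.

85.4 dB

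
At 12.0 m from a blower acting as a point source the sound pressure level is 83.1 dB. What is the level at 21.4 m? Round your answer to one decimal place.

78.1 dB

Point-source attenuation: ΔL = 20·log₁₀(r₂/r₁) = 20·log₁₀(21.4/12.0) = 5.025 dB.
L₂ = 83.1 − 20·log₁₀(21.4/12.0) = 83.1 − 5.025 = 78.08 dB.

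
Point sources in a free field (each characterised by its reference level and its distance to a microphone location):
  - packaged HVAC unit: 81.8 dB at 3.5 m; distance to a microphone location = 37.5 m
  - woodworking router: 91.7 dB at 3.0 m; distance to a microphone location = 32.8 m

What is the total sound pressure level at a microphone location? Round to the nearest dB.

First find each source's level at the receiver (point-source: −20·log₁₀(r/r_ref)), then combine on an intensity basis.
packaged HVAC unit: 81.8 − 20·log₁₀(37.5/3.5) = 81.8 − 20.60 = 61.20 dB.
woodworking router: 91.7 − 20·log₁₀(32.8/3.0) = 91.7 − 20.78 = 70.92 dB.
Σ 10^(L/10) = 1.369e+07 → L_total = 10·log₁₀(1.369e+07) = 71.36 dB.

71 dB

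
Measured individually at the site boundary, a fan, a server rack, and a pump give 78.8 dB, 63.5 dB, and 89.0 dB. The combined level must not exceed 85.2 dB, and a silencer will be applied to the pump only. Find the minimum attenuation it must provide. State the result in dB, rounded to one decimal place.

5.0 dB

Everything except the pump sums to 10^(78.8/10) + 10^(63.5/10) = 7.810e+07 in linear terms, 78.93 dB.
To meet 85.2 dB overall, the treated pump may contribute at most 10^(85.2/10) − 7.810e+07 = 2.530e+08, i.e. 84.03 dB.
Required insertion loss = 89.0 − 84.03 = 4.97 dB.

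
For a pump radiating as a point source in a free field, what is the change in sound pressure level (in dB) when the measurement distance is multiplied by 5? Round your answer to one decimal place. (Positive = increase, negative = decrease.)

-14.0 dB

Point-source spreading: ΔL = −20·log₁₀(r₂/r₁).
ΔL = −20·log₁₀(5) = -13.98 dB.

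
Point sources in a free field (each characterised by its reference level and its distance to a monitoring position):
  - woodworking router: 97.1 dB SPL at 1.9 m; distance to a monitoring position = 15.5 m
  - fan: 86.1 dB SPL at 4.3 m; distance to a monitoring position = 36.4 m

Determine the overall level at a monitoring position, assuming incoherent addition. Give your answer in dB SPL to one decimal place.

Apply inverse-square spreading to bring every level to the receiver, then sum 10^(L/10).
woodworking router: 97.1 − 20·log₁₀(15.5/1.9) = 97.1 − 18.23 = 78.87 dB SPL.
fan: 86.1 − 20·log₁₀(36.4/4.3) = 86.1 − 18.55 = 67.55 dB SPL.
Σ 10^(L/10) = 8.275e+07 → L_total = 10·log₁₀(8.275e+07) = 79.18 dB SPL.

79.2 dB SPL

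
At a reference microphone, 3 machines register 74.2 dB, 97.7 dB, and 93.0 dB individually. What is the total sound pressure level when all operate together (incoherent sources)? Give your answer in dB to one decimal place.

99.0 dB

Incoherent sources combine by intensity addition: L_total = 10·log₁₀(Σ 10^(L_i/10)).
Σ 10^(L/10) = 10^(74.2/10) + 10^(97.7/10) + 10^(93.0/10) = 7.910e+09.
L_total = 10·log₁₀(7.910e+09) = 98.98 dB.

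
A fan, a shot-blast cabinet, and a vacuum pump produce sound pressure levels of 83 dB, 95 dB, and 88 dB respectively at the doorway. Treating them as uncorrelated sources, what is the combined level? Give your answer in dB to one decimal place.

96.0 dB

For uncorrelated sources the intensities add, so convert each level to linear form, sum, and take 10·log₁₀ of the total.
Σ 10^(L/10) = 10^(83/10) + 10^(95/10) + 10^(88/10) = 3.993e+09.
L_total = 10·log₁₀(3.993e+09) = 96.01 dB.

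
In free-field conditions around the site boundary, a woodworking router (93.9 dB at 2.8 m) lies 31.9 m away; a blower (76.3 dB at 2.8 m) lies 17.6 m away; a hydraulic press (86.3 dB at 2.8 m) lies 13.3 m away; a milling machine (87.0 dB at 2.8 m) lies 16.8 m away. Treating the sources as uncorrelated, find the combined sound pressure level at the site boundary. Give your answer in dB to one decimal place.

77.2 dB

Propagate each source to the receiver with L = L_ref − 20·log₁₀(r/r_ref), then add intensities.
woodworking router: 93.9 − 20·log₁₀(31.9/2.8) = 93.9 − 21.13 = 72.77 dB.
blower: 76.3 − 20·log₁₀(17.6/2.8) = 76.3 − 15.97 = 60.33 dB.
hydraulic press: 86.3 − 20·log₁₀(13.3/2.8) = 86.3 − 13.53 = 72.77 dB.
milling machine: 87.0 − 20·log₁₀(16.8/2.8) = 87.0 − 15.56 = 71.44 dB.
Σ 10^(L/10) = 5.282e+07 → L_total = 10·log₁₀(5.282e+07) = 77.23 dB.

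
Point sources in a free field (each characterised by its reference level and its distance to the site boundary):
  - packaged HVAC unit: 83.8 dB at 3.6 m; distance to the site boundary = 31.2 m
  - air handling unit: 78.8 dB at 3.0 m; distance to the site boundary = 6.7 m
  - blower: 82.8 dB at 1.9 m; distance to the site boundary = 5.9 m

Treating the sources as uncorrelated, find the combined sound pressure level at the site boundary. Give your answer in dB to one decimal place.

75.8 dB

First find each source's level at the receiver (point-source: −20·log₁₀(r/r_ref)), then combine on an intensity basis.
packaged HVAC unit: 83.8 − 20·log₁₀(31.2/3.6) = 83.8 − 18.76 = 65.04 dB.
air handling unit: 78.8 − 20·log₁₀(6.7/3.0) = 78.8 − 6.98 = 71.82 dB.
blower: 82.8 − 20·log₁₀(5.9/1.9) = 82.8 − 9.84 = 72.96 dB.
Σ 10^(L/10) = 3.816e+07 → L_total = 10·log₁₀(3.816e+07) = 75.82 dB.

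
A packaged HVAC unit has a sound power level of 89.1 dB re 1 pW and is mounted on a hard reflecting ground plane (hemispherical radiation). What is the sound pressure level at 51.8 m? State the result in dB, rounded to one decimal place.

Free-field hemispherical radiation: L_p = L_w − 10·log₁₀(2π·r²), r = 51.8 m.
2π·r² = 1.686e+04 m², 10·log₁₀ of that is 42.268 dB.
L_p = 89.1 − 42.268 = 46.83 dB.

46.8 dB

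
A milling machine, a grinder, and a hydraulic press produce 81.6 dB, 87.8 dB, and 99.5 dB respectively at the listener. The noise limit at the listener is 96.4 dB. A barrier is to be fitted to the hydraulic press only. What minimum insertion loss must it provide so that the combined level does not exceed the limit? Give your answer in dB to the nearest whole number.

Everything except the hydraulic press sums to 10^(81.6/10) + 10^(87.8/10) = 7.471e+08 in linear terms, 88.73 dB.
The limit corresponds to 10^(96.4/10) = 4.365e+09; subtracting the fixed part leaves 3.618e+09 for the hydraulic press, i.e. 95.58 dB.
Required insertion loss = 99.5 − 95.58 = 3.92 dB.

4 dB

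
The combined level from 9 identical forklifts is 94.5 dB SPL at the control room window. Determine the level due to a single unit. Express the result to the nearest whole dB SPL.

For N identical incoherent sources L_total = L₁ + 10·log₁₀ N, so L₁ = 94.5 − 10·log₁₀(9) = 94.5 − 9.542.

85 dB SPL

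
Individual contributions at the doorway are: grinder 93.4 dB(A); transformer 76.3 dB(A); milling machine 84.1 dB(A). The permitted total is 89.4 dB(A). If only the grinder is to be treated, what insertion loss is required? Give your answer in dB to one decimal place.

The untreated sources together contribute 10^(76.3/10) + 10^(84.1/10) = 2.997e+08, i.e. 84.77 dB(A).
The limit corresponds to 10^(89.4/10) = 8.710e+08; subtracting the fixed part leaves 5.713e+08 for the grinder, i.e. 87.57 dB(A).
Required insertion loss = 93.4 − 87.57 = 5.83 dB.

5.8 dB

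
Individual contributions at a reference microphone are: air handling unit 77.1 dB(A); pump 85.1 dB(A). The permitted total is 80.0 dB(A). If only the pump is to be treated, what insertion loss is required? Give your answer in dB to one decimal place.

8.2 dB

The untreated sources together contribute 10^(77.1/10) = 5.129e+07, i.e. 77.10 dB(A).
To meet 80.0 dB(A) overall, the treated pump may contribute at most 10^(80.0/10) − 5.129e+07 = 4.871e+07, i.e. 76.88 dB(A).
So the pump must be reduced from 85.1 to 76.88 dB(A): IL = 8.22 dB.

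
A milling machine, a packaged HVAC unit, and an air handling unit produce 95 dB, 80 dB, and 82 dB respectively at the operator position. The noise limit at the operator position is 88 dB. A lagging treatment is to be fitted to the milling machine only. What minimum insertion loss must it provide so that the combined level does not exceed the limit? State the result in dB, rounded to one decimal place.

9.3 dB

The untreated sources together contribute 10^(80/10) + 10^(82/10) = 2.585e+08, i.e. 84.12 dB.
To meet 88 dB overall, the treated milling machine may contribute at most 10^(88/10) − 2.585e+08 = 3.725e+08, i.e. 85.71 dB.
So the milling machine must be reduced from 95 to 85.71 dB: IL = 9.29 dB.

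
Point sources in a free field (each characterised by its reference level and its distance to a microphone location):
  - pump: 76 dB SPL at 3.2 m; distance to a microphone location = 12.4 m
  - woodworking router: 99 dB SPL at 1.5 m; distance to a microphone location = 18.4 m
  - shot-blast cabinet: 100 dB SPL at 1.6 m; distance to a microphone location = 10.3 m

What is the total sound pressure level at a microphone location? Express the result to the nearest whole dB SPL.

85 dB SPL

Propagate each source to the receiver with L = L_ref − 20·log₁₀(r/r_ref), then add intensities.
pump: 76 − 20·log₁₀(12.4/3.2) = 76 − 11.77 = 64.23 dB SPL.
woodworking router: 99 − 20·log₁₀(18.4/1.5) = 99 − 21.77 = 77.23 dB SPL.
shot-blast cabinet: 100 − 20·log₁₀(10.3/1.6) = 100 − 16.17 = 83.83 dB SPL.
Σ 10^(L/10) = 2.967e+08 → L_total = 10·log₁₀(2.967e+08) = 84.72 dB SPL.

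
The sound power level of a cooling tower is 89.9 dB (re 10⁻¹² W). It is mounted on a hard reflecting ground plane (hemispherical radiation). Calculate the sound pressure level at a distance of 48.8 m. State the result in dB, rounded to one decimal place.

L_p = L_w − 10·log₁₀(2π·r²) with r = 48.8 m.
2π·r² = 1.496e+04 m², 10·log₁₀ of that is 41.750 dB.
L_p = 89.9 − 41.750 = 48.15 dB.

48.1 dB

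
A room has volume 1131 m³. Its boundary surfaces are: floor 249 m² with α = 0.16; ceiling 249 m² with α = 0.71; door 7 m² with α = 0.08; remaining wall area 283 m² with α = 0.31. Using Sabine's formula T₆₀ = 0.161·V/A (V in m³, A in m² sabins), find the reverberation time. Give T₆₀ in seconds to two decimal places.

0.60 s

Total absorption A = 249·0.16 + 249·0.71 + 7·0.08 + 283·0.31 = 304.92 m² sabins.
T₆₀ = 0.161 × 1131 / 304.92 = 0.597 s.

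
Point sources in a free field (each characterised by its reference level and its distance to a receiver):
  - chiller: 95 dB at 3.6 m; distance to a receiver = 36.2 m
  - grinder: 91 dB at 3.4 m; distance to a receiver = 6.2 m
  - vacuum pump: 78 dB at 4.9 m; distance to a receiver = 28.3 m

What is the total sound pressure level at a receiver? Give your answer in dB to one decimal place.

86.1 dB

Apply inverse-square spreading to bring every level to the receiver, then sum 10^(L/10).
chiller: 95 − 20·log₁₀(36.2/3.6) = 95 − 20.05 = 74.95 dB.
grinder: 91 − 20·log₁₀(6.2/3.4) = 91 − 5.22 = 85.78 dB.
vacuum pump: 78 − 20·log₁₀(28.3/4.9) = 78 − 15.23 = 62.77 dB.
Σ 10^(L/10) = 4.118e+08 → L_total = 10·log₁₀(4.118e+08) = 86.15 dB.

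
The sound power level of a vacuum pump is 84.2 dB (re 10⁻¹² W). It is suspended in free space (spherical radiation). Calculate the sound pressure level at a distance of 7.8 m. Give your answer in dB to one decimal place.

55.4 dB

Free-field spherical radiation: L_p = L_w − 10·log₁₀(4π·r²), r = 7.8 m.
4π·r² = 764.5 m², 10·log₁₀ of that is 28.834 dB.
L_p = 84.2 − 28.834 = 55.37 dB.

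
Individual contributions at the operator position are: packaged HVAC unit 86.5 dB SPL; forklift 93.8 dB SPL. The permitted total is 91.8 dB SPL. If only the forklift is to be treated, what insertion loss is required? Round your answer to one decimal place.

3.5 dB

Fixed contribution from the other source: Σ 10^(L/10) = 10^(86.5/10) = 4.467e+08 (86.50 dB SPL).
To meet 91.8 dB SPL overall, the treated forklift may contribute at most 10^(91.8/10) − 4.467e+08 = 1.067e+09, i.e. 90.28 dB SPL.
So the forklift must be reduced from 93.8 to 90.28 dB SPL: IL = 3.52 dB.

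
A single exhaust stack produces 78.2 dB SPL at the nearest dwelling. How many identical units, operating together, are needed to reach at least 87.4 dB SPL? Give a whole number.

N identical sources give L₁ + 10·log₁₀ N, so require 10·log₁₀ N ≥ 87.4 − 78.2 = 9.2 dB.
N ≥ 10^(9.2/10) = 8.318, so N = 9.

9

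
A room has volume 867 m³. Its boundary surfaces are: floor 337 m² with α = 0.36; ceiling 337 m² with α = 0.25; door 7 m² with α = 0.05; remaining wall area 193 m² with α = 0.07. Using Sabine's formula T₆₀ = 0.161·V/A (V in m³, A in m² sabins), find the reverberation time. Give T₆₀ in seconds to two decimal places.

0.64 s

Summing Sᵢαᵢ: 337·0.36 + 337·0.25 + 7·0.05 + 193·0.07 = 219.43 m².
T₆₀ = 0.161·V/A = 0.161·867/219.43 = 0.636 s.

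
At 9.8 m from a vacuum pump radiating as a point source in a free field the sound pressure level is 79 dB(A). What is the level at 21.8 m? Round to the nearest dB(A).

72 dB(A)

Spherical spreading from a point source gives a 20·log₁₀(r₂/r₁) drop.
L₂ = 79 − 20·log₁₀(21.8/9.8) = 79 − 6.945 = 72.06 dB(A).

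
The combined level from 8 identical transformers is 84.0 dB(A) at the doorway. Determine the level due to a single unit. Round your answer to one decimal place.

75.0 dB(A)

Dividing the total intensity by 8 lowers the level by 10·log₁₀ 8 = 9.031 dB: L₁ = 84.0 − 9.031.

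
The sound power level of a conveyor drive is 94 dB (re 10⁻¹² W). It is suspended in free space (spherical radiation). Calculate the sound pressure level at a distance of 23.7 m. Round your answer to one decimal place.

55.5 dB

The power spreads over a sphere of area 4π·r², so L_p = L_w − 10·log₁₀(4π·r²).
4π·r² = 7058 m², 10·log₁₀ of that is 38.487 dB.
L_p = 94 − 38.487 = 55.51 dB.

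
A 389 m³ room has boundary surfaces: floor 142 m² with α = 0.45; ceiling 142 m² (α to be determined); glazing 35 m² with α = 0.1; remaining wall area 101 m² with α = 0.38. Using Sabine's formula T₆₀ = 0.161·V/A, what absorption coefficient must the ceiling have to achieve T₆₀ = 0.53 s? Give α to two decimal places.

0.09

A = 0.161·V/T₆₀ = 0.161·389/0.53 = 118.17 m² sabins.
Absorption from the other surfaces = 142·0.45 + 35·0.1 + 101·0.38 = 105.78 m², so the ceiling must supply 12.39 m² over 142 m².
α = 12.39/142 = 0.087.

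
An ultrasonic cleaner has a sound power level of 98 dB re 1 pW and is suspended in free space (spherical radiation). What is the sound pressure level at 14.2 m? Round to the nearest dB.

Free-field spherical radiation: L_p = L_w − 10·log₁₀(4π·r²), r = 14.2 m.
4π·r² = 2534 m², 10·log₁₀ of that is 34.038 dB.
L_p = 98 − 34.038 = 63.96 dB.

64 dB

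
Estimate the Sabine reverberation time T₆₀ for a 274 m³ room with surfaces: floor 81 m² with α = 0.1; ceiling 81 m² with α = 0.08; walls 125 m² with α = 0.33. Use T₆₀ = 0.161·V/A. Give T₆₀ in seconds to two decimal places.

Summing Sᵢαᵢ: 81·0.1 + 81·0.08 + 125·0.33 = 55.83 m².
T₆₀ = 0.161·V/A = 0.161·274/55.83 = 0.790 s.

0.79 s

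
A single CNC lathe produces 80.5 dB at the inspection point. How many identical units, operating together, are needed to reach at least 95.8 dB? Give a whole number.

34

N identical sources give L₁ + 10·log₁₀ N, so require 10·log₁₀ N ≥ 95.8 − 80.5 = 15.3 dB.
N ≥ 10^(15.3/10) = 33.884, so N = 34.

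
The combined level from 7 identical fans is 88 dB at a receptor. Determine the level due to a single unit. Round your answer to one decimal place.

79.5 dB

Dividing the total intensity by 7 lowers the level by 10·log₁₀ 7 = 8.451 dB: L₁ = 88 − 8.451.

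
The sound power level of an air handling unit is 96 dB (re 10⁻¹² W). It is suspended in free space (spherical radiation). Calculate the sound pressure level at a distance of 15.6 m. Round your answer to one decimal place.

L_p = L_w − 10·log₁₀(4π·r²) with r = 15.6 m.
4π·r² = 3058 m², 10·log₁₀ of that is 34.855 dB.
L_p = 96 − 34.855 = 61.15 dB.

61.1 dB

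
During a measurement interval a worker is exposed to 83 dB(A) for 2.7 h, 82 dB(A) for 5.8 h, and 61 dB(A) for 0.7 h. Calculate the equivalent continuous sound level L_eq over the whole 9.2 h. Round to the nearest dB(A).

82 dB(A)

L_eq = 10·log₁₀[(1/T)·Σ tᵢ·10^(Lᵢ/10)] with T = 9.2 h.
Σ tᵢ·10^(Lᵢ/10) = 2.7·10^(83/10) + 5.8·10^(82/10) + 0.7·10^(61/10) = 1.459e+09.
L_eq = 10·log₁₀(1.459e+09/9.2) = 82.00 dB(A).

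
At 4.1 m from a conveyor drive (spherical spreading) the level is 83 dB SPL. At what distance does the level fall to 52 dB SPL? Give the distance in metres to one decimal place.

Point-source spreading drops the level by 20·log₁₀(r₂/r₁); inverting, r₂/r₁ = 10^(ΔL/20).
r₂ = 4.1·10^((83−52)/20) = 4.1·10^(31.0/20) = 145.47 m.

145.5 m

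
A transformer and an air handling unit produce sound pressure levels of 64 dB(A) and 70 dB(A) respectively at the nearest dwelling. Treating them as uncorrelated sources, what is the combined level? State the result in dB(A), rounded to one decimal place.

71.0 dB(A)

For uncorrelated sources the intensities add, so convert each level to linear form, sum, and take 10·log₁₀ of the total.
Σ 10^(L/10) = 10^(64/10) + 10^(70/10) = 1.251e+07.
L_total = 10·log₁₀(1.251e+07) = 70.97 dB(A).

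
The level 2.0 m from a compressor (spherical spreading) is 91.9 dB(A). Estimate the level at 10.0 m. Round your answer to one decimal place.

Spherical spreading from a point source gives a 20·log₁₀(r₂/r₁) drop.
L₂ = 91.9 − 20·log₁₀(10.0/2.0) = 91.9 − 13.979 = 77.92 dB(A).

77.9 dB(A)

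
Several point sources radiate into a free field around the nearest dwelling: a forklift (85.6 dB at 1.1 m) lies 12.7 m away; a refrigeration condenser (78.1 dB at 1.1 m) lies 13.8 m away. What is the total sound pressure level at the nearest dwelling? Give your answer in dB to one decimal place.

65.0 dB

Propagate each source to the receiver with L = L_ref − 20·log₁₀(r/r_ref), then add intensities.
forklift: 85.6 − 20·log₁₀(12.7/1.1) = 85.6 − 21.25 = 64.35 dB.
refrigeration condenser: 78.1 − 20·log₁₀(13.8/1.1) = 78.1 − 21.97 = 56.13 dB.
Σ 10^(L/10) = 3.134e+06 → L_total = 10·log₁₀(3.134e+06) = 64.96 dB.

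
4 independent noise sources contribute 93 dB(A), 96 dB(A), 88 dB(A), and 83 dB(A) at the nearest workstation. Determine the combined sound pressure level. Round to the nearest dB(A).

For uncorrelated sources the intensities add, so convert each level to linear form, sum, and take 10·log₁₀ of the total.
Σ 10^(L/10) = 10^(93/10) + 10^(96/10) + 10^(88/10) + 10^(83/10) = 6.807e+09.
L_total = 10·log₁₀(6.807e+09) = 98.33 dB(A).

98 dB(A)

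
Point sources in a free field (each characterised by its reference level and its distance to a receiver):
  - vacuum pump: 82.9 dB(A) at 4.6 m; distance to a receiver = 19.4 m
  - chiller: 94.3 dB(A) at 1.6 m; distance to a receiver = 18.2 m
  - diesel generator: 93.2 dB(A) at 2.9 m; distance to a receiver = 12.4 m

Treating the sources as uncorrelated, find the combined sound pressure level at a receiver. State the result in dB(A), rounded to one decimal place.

Apply inverse-square spreading to bring every level to the receiver, then sum 10^(L/10).
vacuum pump: 82.9 − 20·log₁₀(19.4/4.6) = 82.9 − 12.50 = 70.40 dB(A).
chiller: 94.3 − 20·log₁₀(18.2/1.6) = 94.3 − 21.12 = 73.18 dB(A).
diesel generator: 93.2 − 20·log₁₀(12.4/2.9) = 93.2 − 12.62 = 80.58 dB(A).
Σ 10^(L/10) = 1.460e+08 → L_total = 10·log₁₀(1.460e+08) = 81.64 dB(A).

81.6 dB(A)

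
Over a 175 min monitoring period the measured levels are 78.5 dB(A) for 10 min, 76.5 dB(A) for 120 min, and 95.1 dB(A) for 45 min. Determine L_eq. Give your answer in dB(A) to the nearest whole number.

L_eq = 10·log₁₀[(1/T)·Σ tᵢ·10^(Lᵢ/10)] with T = 175 min.
Σ tᵢ·10^(Lᵢ/10) = 10·10^(78.5/10) + 120·10^(76.5/10) + 45·10^(95.1/10) = 1.517e+11.
L_eq = 10·log₁₀(1.517e+11/175) = 89.38 dB(A).

89 dB(A)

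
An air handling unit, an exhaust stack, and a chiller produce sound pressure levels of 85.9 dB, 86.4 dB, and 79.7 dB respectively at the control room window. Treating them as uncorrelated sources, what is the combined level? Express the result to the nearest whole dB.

Incoherent sources combine by intensity addition: L_total = 10·log₁₀(Σ 10^(L_i/10)).
Σ 10^(L/10) = 10^(85.9/10) + 10^(86.4/10) + 10^(79.7/10) = 9.189e+08.
L_total = 10·log₁₀(9.189e+08) = 89.63 dB.

90 dB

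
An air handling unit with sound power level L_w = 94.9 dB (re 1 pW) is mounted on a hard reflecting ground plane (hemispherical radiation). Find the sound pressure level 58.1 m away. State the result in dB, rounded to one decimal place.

Free-field hemispherical radiation: L_p = L_w − 10·log₁₀(2π·r²), r = 58.1 m.
2π·r² = 2.121e+04 m², 10·log₁₀ of that is 43.265 dB.
L_p = 94.9 − 43.265 = 51.63 dB.

51.6 dB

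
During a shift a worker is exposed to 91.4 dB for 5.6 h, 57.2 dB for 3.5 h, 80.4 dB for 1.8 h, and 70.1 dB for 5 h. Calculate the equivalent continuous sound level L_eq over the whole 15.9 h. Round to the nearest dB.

87 dB

The energy average is taken in the linear domain: L_eq = 10·log₁₀[(Σ tᵢ·10^(Lᵢ/10))/T], T = 15.9 h.
Σ tᵢ·10^(Lᵢ/10) = 5.6·10^(91.4/10) + 3.5·10^(57.2/10) + 1.8·10^(80.4/10) + 5·10^(70.1/10) = 7.981e+09.
L_eq = 10·log₁₀(7.981e+09/15.9) = 87.01 dB.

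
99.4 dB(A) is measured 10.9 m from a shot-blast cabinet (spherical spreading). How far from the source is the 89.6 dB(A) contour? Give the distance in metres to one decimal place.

The 9.8 dB drop corresponds to a distance ratio of 10^(9.8/20) for a point source.
r₂ = 10.9·10^((99.4−89.6)/20) = 10.9·10^(9.8/20) = 33.68 m.

33.7 m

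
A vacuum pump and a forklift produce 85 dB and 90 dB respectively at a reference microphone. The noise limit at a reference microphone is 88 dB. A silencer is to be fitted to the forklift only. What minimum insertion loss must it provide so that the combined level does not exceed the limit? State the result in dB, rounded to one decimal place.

5.0 dB

The untreated sources together contribute 10^(85/10) = 3.162e+08, i.e. 85.00 dB.
To meet 88 dB overall, the treated forklift may contribute at most 10^(88/10) − 3.162e+08 = 3.147e+08, i.e. 84.98 dB.
So the forklift must be reduced from 90 to 84.98 dB: IL = 5.02 dB.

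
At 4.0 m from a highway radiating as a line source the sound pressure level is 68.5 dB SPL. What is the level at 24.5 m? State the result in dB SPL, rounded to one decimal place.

Cylindrical spreading from a line source gives a 10·log₁₀(r₂/r₁) drop.
L₂ = 68.5 − 10·log₁₀(24.5/4.0) = 68.5 − 7.871 = 60.63 dB SPL.

60.6 dB SPL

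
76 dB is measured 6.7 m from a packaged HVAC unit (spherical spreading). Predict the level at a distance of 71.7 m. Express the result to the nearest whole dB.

55 dB

For a point source, L₂ = L₁ − 20·log₁₀(r₂/r₁).
L₂ = 76 − 20·log₁₀(71.7/6.7) = 76 − 20.589 = 55.41 dB.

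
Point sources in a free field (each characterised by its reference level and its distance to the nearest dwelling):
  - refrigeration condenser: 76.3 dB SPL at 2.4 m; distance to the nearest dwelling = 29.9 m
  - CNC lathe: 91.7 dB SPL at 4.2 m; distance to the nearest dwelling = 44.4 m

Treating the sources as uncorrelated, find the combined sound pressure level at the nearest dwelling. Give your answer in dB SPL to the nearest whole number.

First find each source's level at the receiver (point-source: −20·log₁₀(r/r_ref)), then combine on an intensity basis.
refrigeration condenser: 76.3 − 20·log₁₀(29.9/2.4) = 76.3 − 21.91 = 54.39 dB SPL.
CNC lathe: 91.7 − 20·log₁₀(44.4/4.2) = 91.7 − 20.48 = 71.22 dB SPL.
Σ 10^(L/10) = 1.351e+07 → L_total = 10·log₁₀(1.351e+07) = 71.31 dB SPL.

71 dB SPL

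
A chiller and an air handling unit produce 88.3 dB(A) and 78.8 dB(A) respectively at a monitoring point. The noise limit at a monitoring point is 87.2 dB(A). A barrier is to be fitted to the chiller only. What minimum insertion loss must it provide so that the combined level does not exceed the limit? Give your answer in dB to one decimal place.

Fixed contribution from the other source: Σ 10^(L/10) = 10^(78.8/10) = 7.586e+07 (78.80 dB(A)).
The limit corresponds to 10^(87.2/10) = 5.248e+08; subtracting the fixed part leaves 4.489e+08 for the chiller, i.e. 86.52 dB(A).
So the chiller must be reduced from 88.3 to 86.52 dB(A): IL = 1.78 dB.

1.8 dB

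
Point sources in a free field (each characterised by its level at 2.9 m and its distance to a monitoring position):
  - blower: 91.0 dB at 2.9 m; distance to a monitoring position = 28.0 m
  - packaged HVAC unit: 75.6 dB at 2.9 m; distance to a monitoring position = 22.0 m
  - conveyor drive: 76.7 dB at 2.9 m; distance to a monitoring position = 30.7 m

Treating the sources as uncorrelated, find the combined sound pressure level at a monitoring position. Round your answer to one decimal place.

71.6 dB

Propagate each source to the receiver with L = L_ref − 20·log₁₀(r/r_ref), then add intensities.
blower: 91.0 − 20·log₁₀(28.0/2.9) = 91.0 − 19.70 = 71.30 dB.
packaged HVAC unit: 75.6 − 20·log₁₀(22.0/2.9) = 75.6 − 17.60 = 58.00 dB.
conveyor drive: 76.7 − 20·log₁₀(30.7/2.9) = 76.7 − 20.49 = 56.21 dB.
Σ 10^(L/10) = 1.455e+07 → L_total = 10·log₁₀(1.455e+07) = 71.63 dB.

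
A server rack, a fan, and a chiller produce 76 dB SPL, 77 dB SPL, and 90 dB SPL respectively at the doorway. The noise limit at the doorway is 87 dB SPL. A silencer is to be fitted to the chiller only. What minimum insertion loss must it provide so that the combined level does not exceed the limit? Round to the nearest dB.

Fixed contribution from the other sources: Σ 10^(L/10) = 10^(76/10) + 10^(77/10) = 8.993e+07 (79.54 dB SPL).
The limit corresponds to 10^(87/10) = 5.012e+08; subtracting the fixed part leaves 4.113e+08 for the chiller, i.e. 86.14 dB SPL.
Required insertion loss = 90 − 86.14 = 3.86 dB.

4 dB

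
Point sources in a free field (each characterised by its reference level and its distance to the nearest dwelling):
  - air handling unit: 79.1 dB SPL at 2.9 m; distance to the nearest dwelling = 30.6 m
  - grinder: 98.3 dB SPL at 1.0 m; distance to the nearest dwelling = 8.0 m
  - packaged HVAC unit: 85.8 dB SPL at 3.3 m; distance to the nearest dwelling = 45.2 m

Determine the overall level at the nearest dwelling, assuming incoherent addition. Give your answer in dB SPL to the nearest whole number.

80 dB SPL

Propagate each source to the receiver with L = L_ref − 20·log₁₀(r/r_ref), then add intensities.
air handling unit: 79.1 − 20·log₁₀(30.6/2.9) = 79.1 − 20.47 = 58.63 dB SPL.
grinder: 98.3 − 20·log₁₀(8.0/1.0) = 98.3 − 18.06 = 80.24 dB SPL.
packaged HVAC unit: 85.8 − 20·log₁₀(45.2/3.3) = 85.8 − 22.73 = 63.07 dB SPL.
Σ 10^(L/10) = 1.084e+08 → L_total = 10·log₁₀(1.084e+08) = 80.35 dB SPL.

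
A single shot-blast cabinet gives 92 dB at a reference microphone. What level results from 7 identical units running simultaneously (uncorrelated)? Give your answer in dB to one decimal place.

With 7 equal, uncorrelated contributions the intensity is 7× that of one unit, giving a rise of 10·log₁₀ 7.
L_total = 92 + 10·log₁₀(7) = 92 + 8.451 = 100.45 dB.

100.5 dB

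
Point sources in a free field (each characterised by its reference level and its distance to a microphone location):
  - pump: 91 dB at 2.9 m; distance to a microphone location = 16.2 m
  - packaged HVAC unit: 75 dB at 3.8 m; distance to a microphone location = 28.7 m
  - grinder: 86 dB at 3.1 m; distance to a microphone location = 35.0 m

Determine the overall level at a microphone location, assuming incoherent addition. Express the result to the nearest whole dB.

First find each source's level at the receiver (point-source: −20·log₁₀(r/r_ref)), then combine on an intensity basis.
pump: 91 − 20·log₁₀(16.2/2.9) = 91 − 14.94 = 76.06 dB.
packaged HVAC unit: 75 − 20·log₁₀(28.7/3.8) = 75 − 17.56 = 57.44 dB.
grinder: 86 − 20·log₁₀(35.0/3.1) = 86 − 21.05 = 64.95 dB.
Σ 10^(L/10) = 4.402e+07 → L_total = 10·log₁₀(4.402e+07) = 76.44 dB.

76 dB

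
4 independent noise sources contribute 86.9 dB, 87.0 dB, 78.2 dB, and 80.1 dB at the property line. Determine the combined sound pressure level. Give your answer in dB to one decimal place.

90.6 dB

Incoherent sources combine by intensity addition: L_total = 10·log₁₀(Σ 10^(L_i/10)).
Σ 10^(L/10) = 10^(86.9/10) + 10^(87.0/10) + 10^(78.2/10) + 10^(80.1/10) = 1.159e+09.
L_total = 10·log₁₀(1.159e+09) = 90.64 dB.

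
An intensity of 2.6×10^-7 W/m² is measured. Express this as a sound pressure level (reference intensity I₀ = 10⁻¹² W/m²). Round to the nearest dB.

Dividing by I₀ shifts the exponent by 12: I/I₀ = 2.6×10^5.
L = 10·(0.4150 + 5) = 54.15 dB.

54 dB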